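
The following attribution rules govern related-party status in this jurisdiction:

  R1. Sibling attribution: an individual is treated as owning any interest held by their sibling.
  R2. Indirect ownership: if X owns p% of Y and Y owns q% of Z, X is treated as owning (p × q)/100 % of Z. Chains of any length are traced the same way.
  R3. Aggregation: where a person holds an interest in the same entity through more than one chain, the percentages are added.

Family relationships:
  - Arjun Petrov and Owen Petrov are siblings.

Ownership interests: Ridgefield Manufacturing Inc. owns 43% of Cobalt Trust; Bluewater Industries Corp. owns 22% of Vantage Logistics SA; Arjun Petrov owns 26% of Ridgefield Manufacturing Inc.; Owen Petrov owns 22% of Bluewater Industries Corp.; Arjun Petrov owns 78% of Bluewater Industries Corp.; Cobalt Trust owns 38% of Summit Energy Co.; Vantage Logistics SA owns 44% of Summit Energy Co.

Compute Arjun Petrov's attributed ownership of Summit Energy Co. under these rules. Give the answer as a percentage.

13.9284%

By sibling attribution (R1), Arjun Petrov is treated as also owning Owen Petrov's interest in Bluewater Industries Corp, giving 78% + 22% = 100%.
Chain via Bluewater Industries Corp. → Vantage Logistics SA (R2): 100% × 22% × 44% = 9.68% of Summit Energy Co.
Chain via Ridgefield Manufacturing Inc. → Cobalt Trust (R2): 26% × 43% × 38% = 4.2484% of Summit Energy Co.
Aggregating (R3): 9.68% + 4.2484% = 13.9284%.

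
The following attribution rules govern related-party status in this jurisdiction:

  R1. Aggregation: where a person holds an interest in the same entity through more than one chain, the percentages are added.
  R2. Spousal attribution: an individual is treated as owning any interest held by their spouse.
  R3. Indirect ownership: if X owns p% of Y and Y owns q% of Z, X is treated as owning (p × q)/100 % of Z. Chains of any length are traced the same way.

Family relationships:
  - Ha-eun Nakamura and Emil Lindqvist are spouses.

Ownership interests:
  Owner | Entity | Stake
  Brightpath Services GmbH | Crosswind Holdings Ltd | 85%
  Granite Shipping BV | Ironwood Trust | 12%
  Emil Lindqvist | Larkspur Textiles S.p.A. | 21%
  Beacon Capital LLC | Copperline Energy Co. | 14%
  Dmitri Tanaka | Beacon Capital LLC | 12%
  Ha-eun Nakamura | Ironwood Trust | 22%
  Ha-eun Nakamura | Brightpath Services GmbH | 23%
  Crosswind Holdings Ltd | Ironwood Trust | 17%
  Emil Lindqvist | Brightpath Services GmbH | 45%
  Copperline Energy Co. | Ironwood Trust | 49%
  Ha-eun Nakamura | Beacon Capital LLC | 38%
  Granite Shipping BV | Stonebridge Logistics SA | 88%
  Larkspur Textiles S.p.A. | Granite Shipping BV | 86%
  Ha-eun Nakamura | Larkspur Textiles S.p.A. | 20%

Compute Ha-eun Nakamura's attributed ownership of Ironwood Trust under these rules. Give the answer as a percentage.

38.664%

By spousal attribution (R2), Ha-eun Nakamura is treated as also owning Emil Lindqvist's interest in Larkspur Textiles S.p.A, giving 20% + 21% = 41%.
By spousal attribution (R2), Ha-eun Nakamura is treated as also owning Emil Lindqvist's interest in Brightpath Services GmbH, giving 23% + 45% = 68%.
Chain via Beacon Capital LLC → Copperline Energy Co. (R3): 38% × 14% × 49% = 2.6068% of Ironwood Trust.
Chain via Larkspur Textiles S.p.A. → Granite Shipping BV (R3): 41% × 86% × 12% = 4.2312% of Ironwood Trust.
Chain via Brightpath Services GmbH → Crosswind Holdings Ltd (R3): 68% × 85% × 17% = 9.826% of Ironwood Trust.
Direct interest in Ironwood Trust: 22%.
Aggregating (R1): 2.6068% + 4.2312% + 9.826% + 22% = 38.664%.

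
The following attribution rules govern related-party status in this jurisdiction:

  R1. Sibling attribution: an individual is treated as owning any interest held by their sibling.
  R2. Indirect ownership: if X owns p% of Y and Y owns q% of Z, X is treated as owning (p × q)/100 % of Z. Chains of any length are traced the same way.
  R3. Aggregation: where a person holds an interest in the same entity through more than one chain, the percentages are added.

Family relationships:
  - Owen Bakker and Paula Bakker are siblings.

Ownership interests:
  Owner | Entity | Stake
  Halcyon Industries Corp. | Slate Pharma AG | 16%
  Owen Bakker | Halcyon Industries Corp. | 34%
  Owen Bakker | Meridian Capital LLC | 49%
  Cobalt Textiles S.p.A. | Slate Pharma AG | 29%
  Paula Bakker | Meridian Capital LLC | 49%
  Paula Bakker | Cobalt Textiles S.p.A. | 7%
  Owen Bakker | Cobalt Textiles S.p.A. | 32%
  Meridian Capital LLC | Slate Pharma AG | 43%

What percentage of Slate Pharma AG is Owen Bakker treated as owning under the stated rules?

58.89%

By sibling attribution (R1), Owen Bakker is treated as also owning Paula Bakker's interest in Cobalt Textiles S.p.A, giving 32% + 7% = 39%.
By sibling attribution (R1), Owen Bakker is treated as also owning Paula Bakker's interest in Meridian Capital LLC, giving 49% + 49% = 98%.
Chain via Halcyon Industries Corp. (R2): 34% × 16% = 5.44% of Slate Pharma AG.
Chain via Cobalt Textiles S.p.A. (R2): 39% × 29% = 11.31% of Slate Pharma AG.
Chain via Meridian Capital LLC (R2): 98% × 43% = 42.14% of Slate Pharma AG.
Aggregating (R3): 5.44% + 11.31% + 42.14% = 58.89%.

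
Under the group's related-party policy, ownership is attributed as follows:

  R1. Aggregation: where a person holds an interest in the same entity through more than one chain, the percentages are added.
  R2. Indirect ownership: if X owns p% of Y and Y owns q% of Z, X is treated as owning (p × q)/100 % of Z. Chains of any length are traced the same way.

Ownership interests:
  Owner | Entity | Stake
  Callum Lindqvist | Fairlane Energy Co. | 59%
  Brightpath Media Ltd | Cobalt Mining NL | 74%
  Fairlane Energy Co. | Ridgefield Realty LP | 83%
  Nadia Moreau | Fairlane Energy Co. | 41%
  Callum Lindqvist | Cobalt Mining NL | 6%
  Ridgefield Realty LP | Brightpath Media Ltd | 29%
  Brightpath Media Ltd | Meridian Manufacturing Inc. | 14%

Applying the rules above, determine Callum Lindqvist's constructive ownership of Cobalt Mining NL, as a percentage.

Chain via Fairlane Energy Co. → Ridgefield Realty LP → Brightpath Media Ltd (R2): 59% × 83% × 29% × 74% = 10.508962% of Cobalt Mining NL.
Direct interest in Cobalt Mining NL: 6%.
Aggregating (R1): 10.508962% + 6% = 16.508962%.

16.508962%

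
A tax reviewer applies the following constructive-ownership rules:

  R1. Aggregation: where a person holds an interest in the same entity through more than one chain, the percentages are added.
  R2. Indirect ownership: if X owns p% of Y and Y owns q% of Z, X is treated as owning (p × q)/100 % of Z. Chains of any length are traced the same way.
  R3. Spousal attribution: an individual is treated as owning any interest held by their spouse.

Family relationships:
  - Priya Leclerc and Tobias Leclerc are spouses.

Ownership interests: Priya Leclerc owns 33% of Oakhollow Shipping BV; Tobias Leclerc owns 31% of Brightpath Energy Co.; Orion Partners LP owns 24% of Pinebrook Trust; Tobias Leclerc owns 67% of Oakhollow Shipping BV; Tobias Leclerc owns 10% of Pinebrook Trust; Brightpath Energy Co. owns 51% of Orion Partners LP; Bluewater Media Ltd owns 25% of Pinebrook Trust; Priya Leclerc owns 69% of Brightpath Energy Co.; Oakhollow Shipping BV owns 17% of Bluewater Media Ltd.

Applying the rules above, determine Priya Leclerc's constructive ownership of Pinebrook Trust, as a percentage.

26.49%

By spousal attribution (R3), Priya Leclerc is treated as also owning Tobias Leclerc's interest in Brightpath Energy Co, giving 69% + 31% = 100%.
By spousal attribution (R3), Priya Leclerc is treated as also owning Tobias Leclerc's interest in Oakhollow Shipping BV, giving 33% + 67% = 100%.
By spousal attribution (R3), Priya Leclerc is treated as owning Tobias Leclerc's 10% interest in Pinebrook Trust.
Chain via Brightpath Energy Co. → Orion Partners LP (R2): 100% × 51% × 24% = 12.24% of Pinebrook Trust.
Chain via Oakhollow Shipping BV → Bluewater Media Ltd (R2): 100% × 17% × 25% = 4.25% of Pinebrook Trust.
Direct interest in Pinebrook Trust: 10%.
Aggregating (R1): 12.24% + 4.25% + 10% = 26.49%.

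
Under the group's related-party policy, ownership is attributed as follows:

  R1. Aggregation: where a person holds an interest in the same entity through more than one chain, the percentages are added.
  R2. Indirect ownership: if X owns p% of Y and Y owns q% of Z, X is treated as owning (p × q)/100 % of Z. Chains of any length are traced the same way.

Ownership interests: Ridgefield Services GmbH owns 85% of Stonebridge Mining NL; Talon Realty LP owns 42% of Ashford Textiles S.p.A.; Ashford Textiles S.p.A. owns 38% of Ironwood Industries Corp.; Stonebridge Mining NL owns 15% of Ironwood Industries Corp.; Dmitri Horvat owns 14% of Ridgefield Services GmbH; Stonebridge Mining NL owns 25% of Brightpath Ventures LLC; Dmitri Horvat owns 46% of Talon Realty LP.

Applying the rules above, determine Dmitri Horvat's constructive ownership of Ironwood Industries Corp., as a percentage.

Chain via Ridgefield Services GmbH → Stonebridge Mining NL (R2): 14% × 85% × 15% = 1.785% of Ironwood Industries Corp.
Chain via Talon Realty LP → Ashford Textiles S.p.A. (R2): 46% × 42% × 38% = 7.3416% of Ironwood Industries Corp.
Aggregating (R1): 1.785% + 7.3416% = 9.1266%.

9.1266%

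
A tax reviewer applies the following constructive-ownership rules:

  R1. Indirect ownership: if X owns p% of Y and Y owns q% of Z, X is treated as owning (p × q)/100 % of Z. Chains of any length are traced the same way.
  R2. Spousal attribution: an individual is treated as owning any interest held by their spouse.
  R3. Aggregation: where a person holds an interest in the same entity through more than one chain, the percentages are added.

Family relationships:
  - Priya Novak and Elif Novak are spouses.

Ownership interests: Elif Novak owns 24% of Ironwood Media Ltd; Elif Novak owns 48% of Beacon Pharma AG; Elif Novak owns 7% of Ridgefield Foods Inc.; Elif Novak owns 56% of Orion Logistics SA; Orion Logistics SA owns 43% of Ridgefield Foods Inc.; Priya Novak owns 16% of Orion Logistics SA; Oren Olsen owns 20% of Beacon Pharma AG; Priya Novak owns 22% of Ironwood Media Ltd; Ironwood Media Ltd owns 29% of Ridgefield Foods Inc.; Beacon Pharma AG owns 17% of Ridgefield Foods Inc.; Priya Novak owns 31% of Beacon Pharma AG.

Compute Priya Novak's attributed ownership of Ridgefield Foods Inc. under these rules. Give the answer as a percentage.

By spousal attribution (R2), Priya Novak is treated as also owning Elif Novak's interest in Ironwood Media Ltd, giving 22% + 24% = 46%.
By spousal attribution (R2), Priya Novak is treated as also owning Elif Novak's interest in Orion Logistics SA, giving 16% + 56% = 72%.
By spousal attribution (R2), Priya Novak is treated as also owning Elif Novak's interest in Beacon Pharma AG, giving 31% + 48% = 79%.
By spousal attribution (R2), Priya Novak is treated as owning Elif Novak's 7% interest in Ridgefield Foods Inc.
Chain via Ironwood Media Ltd (R1): 46% × 29% = 13.34% of Ridgefield Foods Inc.
Chain via Orion Logistics SA (R1): 72% × 43% = 30.96% of Ridgefield Foods Inc.
Chain via Beacon Pharma AG (R1): 79% × 17% = 13.43% of Ridgefield Foods Inc.
Direct interest in Ridgefield Foods Inc: 7%.
Aggregating (R3): 13.34% + 30.96% + 13.43% + 7% = 64.73%.

64.73%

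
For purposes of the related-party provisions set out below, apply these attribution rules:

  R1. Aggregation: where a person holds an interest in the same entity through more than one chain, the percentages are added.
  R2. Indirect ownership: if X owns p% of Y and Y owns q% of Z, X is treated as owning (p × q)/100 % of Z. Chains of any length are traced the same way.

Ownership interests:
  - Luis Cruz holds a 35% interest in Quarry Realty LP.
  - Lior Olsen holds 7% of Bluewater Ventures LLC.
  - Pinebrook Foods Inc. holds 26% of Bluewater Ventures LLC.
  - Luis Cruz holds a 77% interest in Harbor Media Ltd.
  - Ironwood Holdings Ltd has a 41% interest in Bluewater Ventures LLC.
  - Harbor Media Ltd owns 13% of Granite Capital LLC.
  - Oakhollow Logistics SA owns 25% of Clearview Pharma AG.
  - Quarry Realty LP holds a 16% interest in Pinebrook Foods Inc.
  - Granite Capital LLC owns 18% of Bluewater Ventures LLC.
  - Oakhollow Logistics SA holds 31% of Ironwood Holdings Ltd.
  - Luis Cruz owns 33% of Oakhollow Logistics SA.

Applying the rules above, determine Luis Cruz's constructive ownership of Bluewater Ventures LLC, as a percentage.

Chain via Quarry Realty LP → Pinebrook Foods Inc. (R2): 35% × 16% × 26% = 1.456% of Bluewater Ventures LLC.
Chain via Harbor Media Ltd → Granite Capital LLC (R2): 77% × 13% × 18% = 1.8018% of Bluewater Ventures LLC.
Chain via Oakhollow Logistics SA → Ironwood Holdings Ltd (R2): 33% × 31% × 41% = 4.1943% of Bluewater Ventures LLC.
Aggregating (R1): 1.456% + 1.8018% + 4.1943% = 7.4521%.

7.4521%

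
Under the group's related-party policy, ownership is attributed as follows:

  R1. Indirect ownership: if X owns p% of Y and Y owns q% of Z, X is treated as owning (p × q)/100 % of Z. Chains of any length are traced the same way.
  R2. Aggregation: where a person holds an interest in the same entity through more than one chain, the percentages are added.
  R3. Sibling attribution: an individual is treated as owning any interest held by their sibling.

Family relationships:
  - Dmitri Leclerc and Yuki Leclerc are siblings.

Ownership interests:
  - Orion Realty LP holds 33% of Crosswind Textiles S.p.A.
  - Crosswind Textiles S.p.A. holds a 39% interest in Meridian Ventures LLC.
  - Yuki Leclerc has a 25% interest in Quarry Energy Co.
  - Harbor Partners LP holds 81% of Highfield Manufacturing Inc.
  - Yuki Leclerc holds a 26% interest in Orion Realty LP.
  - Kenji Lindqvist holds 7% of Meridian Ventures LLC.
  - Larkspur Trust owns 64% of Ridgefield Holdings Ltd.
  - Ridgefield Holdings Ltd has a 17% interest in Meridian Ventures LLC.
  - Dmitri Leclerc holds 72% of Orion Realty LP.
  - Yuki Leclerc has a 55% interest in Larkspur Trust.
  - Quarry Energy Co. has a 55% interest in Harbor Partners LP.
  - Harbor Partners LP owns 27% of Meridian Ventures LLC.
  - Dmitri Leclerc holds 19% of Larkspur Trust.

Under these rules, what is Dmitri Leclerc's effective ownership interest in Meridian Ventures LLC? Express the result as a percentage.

By sibling attribution (R3), Dmitri Leclerc is treated as also owning Yuki Leclerc's interest in Larkspur Trust, giving 19% + 55% = 74%.
By sibling attribution (R3), Dmitri Leclerc is treated as also owning Yuki Leclerc's interest in Orion Realty LP, giving 72% + 26% = 98%.
By sibling attribution (R3), Dmitri Leclerc is treated as owning Yuki Leclerc's 25% interest in Quarry Energy Co.
Chain via Larkspur Trust → Ridgefield Holdings Ltd (R1): 74% × 64% × 17% = 8.0512% of Meridian Ventures LLC.
Chain via Orion Realty LP → Crosswind Textiles S.p.A. (R1): 98% × 33% × 39% = 12.6126% of Meridian Ventures LLC.
Chain via Quarry Energy Co. → Harbor Partners LP (R1): 25% × 55% × 27% = 3.7125% of Meridian Ventures LLC.
Aggregating (R2): 8.0512% + 12.6126% + 3.7125% = 24.3763%.

24.3763%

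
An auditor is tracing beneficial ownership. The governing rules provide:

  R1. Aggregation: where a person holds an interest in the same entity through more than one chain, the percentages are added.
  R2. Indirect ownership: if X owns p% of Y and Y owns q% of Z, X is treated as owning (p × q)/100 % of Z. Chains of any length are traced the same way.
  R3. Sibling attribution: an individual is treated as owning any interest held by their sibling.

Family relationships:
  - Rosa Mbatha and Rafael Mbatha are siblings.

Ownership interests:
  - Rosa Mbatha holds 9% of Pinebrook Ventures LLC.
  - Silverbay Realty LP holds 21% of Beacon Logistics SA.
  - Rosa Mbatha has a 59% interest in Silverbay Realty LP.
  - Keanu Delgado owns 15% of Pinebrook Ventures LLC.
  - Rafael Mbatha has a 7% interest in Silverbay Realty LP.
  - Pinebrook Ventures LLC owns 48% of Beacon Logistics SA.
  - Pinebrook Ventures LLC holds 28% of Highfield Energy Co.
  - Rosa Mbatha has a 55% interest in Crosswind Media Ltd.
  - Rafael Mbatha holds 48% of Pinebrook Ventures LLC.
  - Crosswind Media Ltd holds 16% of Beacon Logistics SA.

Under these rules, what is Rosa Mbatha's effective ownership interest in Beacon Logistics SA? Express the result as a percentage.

By sibling attribution (R3), Rosa Mbatha is treated as also owning Rafael Mbatha's interest in Silverbay Realty LP, giving 59% + 7% = 66%.
By sibling attribution (R3), Rosa Mbatha is treated as also owning Rafael Mbatha's interest in Pinebrook Ventures LLC, giving 9% + 48% = 57%.
Chain via Silverbay Realty LP (R2): 66% × 21% = 13.86% of Beacon Logistics SA.
Chain via Crosswind Media Ltd (R2): 55% × 16% = 8.8% of Beacon Logistics SA.
Chain via Pinebrook Ventures LLC (R2): 57% × 48% = 27.36% of Beacon Logistics SA.
Aggregating (R1): 13.86% + 8.8% + 27.36% = 50.02%.

50.02%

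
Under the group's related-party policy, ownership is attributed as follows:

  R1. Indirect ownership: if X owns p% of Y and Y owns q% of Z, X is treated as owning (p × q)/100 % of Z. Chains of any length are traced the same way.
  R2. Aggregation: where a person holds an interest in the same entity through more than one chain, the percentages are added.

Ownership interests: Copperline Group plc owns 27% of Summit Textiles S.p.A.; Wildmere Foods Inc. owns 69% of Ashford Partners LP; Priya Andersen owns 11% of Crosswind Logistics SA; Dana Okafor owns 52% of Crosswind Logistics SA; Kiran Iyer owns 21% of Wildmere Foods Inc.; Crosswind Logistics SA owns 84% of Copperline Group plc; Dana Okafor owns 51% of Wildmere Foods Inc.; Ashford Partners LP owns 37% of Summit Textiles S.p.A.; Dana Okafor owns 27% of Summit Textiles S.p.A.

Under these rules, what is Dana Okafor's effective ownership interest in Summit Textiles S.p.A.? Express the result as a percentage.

51.8139%

Chain via Crosswind Logistics SA → Copperline Group plc (R1): 52% × 84% × 27% = 11.7936% of Summit Textiles S.p.A.
Chain via Wildmere Foods Inc. → Ashford Partners LP (R1): 51% × 69% × 37% = 13.0203% of Summit Textiles S.p.A.
Direct interest in Summit Textiles S.p.A: 27%.
Aggregating (R2): 11.7936% + 13.0203% + 27% = 51.8139%.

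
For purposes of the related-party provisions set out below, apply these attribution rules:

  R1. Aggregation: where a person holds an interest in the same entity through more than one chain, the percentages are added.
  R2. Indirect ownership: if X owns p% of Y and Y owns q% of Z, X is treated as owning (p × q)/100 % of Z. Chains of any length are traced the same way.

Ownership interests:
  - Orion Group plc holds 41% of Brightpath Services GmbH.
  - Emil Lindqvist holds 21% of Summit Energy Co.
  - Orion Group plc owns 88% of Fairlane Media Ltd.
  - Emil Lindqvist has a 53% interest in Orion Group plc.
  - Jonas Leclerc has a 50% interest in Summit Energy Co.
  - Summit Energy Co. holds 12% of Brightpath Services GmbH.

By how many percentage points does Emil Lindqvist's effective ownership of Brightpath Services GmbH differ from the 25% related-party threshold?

Chain via Summit Energy Co. (R2): 21% × 12% = 2.52% of Brightpath Services GmbH.
Chain via Orion Group plc (R2): 53% × 41% = 21.73% of Brightpath Services GmbH.
Aggregating (R1): 2.52% + 21.73% = 24.25%.
24.25% falls short of the 25% threshold by 0.75 percentage points.

0.75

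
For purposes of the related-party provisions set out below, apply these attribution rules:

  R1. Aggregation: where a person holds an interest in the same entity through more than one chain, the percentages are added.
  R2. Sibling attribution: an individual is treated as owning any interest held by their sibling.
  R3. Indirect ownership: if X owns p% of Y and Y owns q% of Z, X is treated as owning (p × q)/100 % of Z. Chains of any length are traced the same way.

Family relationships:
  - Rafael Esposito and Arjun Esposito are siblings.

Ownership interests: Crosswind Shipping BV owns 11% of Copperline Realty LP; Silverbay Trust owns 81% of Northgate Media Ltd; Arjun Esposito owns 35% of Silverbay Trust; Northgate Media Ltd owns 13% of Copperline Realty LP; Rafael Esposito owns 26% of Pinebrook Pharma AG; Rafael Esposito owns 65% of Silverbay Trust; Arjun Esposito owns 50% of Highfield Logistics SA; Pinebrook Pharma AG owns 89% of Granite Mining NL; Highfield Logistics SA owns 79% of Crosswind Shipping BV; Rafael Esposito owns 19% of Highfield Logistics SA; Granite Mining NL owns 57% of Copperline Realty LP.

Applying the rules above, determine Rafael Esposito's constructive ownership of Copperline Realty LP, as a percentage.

29.7159%

By sibling attribution (R2), Rafael Esposito is treated as also owning Arjun Esposito's interest in Silverbay Trust, giving 65% + 35% = 100%.
By sibling attribution (R2), Rafael Esposito is treated as also owning Arjun Esposito's interest in Highfield Logistics SA, giving 19% + 50% = 69%.
Chain via Silverbay Trust → Northgate Media Ltd (R3): 100% × 81% × 13% = 10.53% of Copperline Realty LP.
Chain via Highfield Logistics SA → Crosswind Shipping BV (R3): 69% × 79% × 11% = 5.9961% of Copperline Realty LP.
Chain via Pinebrook Pharma AG → Granite Mining NL (R3): 26% × 89% × 57% = 13.1898% of Copperline Realty LP.
Aggregating (R1): 10.53% + 5.9961% + 13.1898% = 29.7159%.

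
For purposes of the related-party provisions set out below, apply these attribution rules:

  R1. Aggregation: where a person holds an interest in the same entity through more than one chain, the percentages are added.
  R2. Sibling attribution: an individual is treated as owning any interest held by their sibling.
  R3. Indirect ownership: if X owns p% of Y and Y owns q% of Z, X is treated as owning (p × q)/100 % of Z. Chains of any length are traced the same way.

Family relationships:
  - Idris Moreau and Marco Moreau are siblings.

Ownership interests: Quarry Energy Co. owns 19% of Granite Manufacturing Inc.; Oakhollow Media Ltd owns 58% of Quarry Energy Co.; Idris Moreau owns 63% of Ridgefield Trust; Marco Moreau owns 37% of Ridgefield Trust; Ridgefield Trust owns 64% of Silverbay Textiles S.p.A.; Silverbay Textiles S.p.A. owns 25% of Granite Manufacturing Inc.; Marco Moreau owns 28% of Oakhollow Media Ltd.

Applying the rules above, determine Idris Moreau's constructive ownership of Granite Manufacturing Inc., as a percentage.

By sibling attribution (R2), Idris Moreau is treated as also owning Marco Moreau's interest in Ridgefield Trust, giving 63% + 37% = 100%.
By sibling attribution (R2), Idris Moreau is treated as owning Marco Moreau's 28% interest in Oakhollow Media Ltd.
Chain via Ridgefield Trust → Silverbay Textiles S.p.A. (R3): 100% × 64% × 25% = 16% of Granite Manufacturing Inc.
Chain via Oakhollow Media Ltd → Quarry Energy Co. (R3): 28% × 58% × 19% = 3.0856% of Granite Manufacturing Inc.
Aggregating (R1): 16% + 3.0856% = 19.0856%.

19.0856%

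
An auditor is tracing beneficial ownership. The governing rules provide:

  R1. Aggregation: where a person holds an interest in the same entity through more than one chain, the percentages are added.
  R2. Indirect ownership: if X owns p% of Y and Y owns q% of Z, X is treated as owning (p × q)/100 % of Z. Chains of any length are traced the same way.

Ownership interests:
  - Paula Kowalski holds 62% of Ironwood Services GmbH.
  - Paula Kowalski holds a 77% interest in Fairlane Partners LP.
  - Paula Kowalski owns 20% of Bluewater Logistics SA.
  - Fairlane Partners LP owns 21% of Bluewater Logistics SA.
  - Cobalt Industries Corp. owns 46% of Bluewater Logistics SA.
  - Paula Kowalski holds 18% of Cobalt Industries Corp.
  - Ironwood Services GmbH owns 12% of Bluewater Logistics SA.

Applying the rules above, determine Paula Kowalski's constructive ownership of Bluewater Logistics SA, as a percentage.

51.89%

Chain via Cobalt Industries Corp. (R2): 18% × 46% = 8.28% of Bluewater Logistics SA.
Chain via Fairlane Partners LP (R2): 77% × 21% = 16.17% of Bluewater Logistics SA.
Chain via Ironwood Services GmbH (R2): 62% × 12% = 7.44% of Bluewater Logistics SA.
Direct interest in Bluewater Logistics SA: 20%.
Aggregating (R1): 8.28% + 16.17% + 7.44% + 20% = 51.89%.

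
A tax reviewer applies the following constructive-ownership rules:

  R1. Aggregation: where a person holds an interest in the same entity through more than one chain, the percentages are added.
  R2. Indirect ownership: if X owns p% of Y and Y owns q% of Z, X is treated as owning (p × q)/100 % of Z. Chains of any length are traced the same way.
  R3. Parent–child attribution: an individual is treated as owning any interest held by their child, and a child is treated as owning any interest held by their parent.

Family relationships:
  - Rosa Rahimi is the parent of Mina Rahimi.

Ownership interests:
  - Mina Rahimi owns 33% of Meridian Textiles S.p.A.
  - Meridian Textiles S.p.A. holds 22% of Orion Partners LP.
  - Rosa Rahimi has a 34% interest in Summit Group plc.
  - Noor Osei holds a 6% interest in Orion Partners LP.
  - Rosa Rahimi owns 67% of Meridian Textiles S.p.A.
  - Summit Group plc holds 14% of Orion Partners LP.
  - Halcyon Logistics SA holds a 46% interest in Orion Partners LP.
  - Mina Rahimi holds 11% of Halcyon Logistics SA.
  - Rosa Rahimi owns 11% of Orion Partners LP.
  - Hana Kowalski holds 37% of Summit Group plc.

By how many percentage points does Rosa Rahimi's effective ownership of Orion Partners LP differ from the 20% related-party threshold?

By parent–child attribution (R3), Rosa Rahimi is treated as also owning Mina Rahimi's interest in Meridian Textiles S.p.A, giving 67% + 33% = 100%.
By parent–child attribution (R3), Rosa Rahimi is treated as owning Mina Rahimi's 11% interest in Halcyon Logistics SA.
Chain via Meridian Textiles S.p.A. (R2): 100% × 22% = 22% of Orion Partners LP.
Chain via Summit Group plc (R2): 34% × 14% = 4.76% of Orion Partners LP.
Direct interest in Orion Partners LP: 11%.
Chain via Halcyon Logistics SA (R2): 11% × 46% = 5.06% of Orion Partners LP.
Aggregating (R1): 22% + 4.76% + 11% + 5.06% = 42.82%.
42.82% exceeds the 20% threshold by 22.82 percentage points.

22.82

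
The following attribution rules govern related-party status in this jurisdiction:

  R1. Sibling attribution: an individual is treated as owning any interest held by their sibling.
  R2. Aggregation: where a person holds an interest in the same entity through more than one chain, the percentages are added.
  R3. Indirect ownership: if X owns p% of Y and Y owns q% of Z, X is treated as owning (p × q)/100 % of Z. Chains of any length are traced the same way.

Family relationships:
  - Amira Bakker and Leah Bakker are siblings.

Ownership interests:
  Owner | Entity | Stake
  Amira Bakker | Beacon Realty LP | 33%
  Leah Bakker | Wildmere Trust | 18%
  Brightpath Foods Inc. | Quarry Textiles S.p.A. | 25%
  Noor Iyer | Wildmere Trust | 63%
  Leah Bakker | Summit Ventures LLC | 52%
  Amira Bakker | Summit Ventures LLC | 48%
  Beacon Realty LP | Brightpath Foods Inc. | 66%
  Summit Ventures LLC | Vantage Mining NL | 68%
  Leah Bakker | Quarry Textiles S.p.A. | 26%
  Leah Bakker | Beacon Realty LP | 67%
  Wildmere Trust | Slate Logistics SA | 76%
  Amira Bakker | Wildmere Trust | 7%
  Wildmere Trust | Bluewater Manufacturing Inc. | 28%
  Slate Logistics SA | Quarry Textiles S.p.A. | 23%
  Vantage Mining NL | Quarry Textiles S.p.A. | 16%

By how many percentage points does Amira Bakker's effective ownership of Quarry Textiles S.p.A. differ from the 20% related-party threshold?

By sibling attribution (R1), Amira Bakker is treated as also owning Leah Bakker's interest in Beacon Realty LP, giving 33% + 67% = 100%.
By sibling attribution (R1), Amira Bakker is treated as also owning Leah Bakker's interest in Summit Ventures LLC, giving 48% + 52% = 100%.
By sibling attribution (R1), Amira Bakker is treated as also owning Leah Bakker's interest in Wildmere Trust, giving 7% + 18% = 25%.
By sibling attribution (R1), Amira Bakker is treated as owning Leah Bakker's 26% interest in Quarry Textiles S.p.A.
Chain via Beacon Realty LP → Brightpath Foods Inc. (R3): 100% × 66% × 25% = 16.5% of Quarry Textiles S.p.A.
Chain via Summit Ventures LLC → Vantage Mining NL (R3): 100% × 68% × 16% = 10.88% of Quarry Textiles S.p.A.
Chain via Wildmere Trust → Slate Logistics SA (R3): 25% × 76% × 23% = 4.37% of Quarry Textiles S.p.A.
Direct interest in Quarry Textiles S.p.A: 26%.
Aggregating (R2): 16.5% + 10.88% + 4.37% + 26% = 57.75%.
57.75% exceeds the 20% threshold by 37.75 percentage points.

37.75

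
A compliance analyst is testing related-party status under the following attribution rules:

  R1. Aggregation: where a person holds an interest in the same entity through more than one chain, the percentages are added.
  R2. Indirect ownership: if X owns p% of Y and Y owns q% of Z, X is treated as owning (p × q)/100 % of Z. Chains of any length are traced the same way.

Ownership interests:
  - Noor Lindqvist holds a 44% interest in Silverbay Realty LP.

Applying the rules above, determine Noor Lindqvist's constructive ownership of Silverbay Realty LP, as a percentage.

44%

Direct interest in Silverbay Realty LP: 44%.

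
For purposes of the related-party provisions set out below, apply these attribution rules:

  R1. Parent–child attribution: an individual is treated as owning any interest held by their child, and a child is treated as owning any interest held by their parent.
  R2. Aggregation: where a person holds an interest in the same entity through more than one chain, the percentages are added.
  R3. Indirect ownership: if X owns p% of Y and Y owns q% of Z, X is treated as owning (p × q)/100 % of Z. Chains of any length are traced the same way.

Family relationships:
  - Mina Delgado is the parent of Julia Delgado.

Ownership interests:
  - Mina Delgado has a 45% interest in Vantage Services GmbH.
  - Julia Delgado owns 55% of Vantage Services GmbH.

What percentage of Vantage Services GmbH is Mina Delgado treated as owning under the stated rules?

100%

By parent–child attribution (R1), Mina Delgado is treated as also owning Julia Delgado's interest in Vantage Services GmbH, giving 45% + 55% = 100%.
Direct interest in Vantage Services GmbH: 100%.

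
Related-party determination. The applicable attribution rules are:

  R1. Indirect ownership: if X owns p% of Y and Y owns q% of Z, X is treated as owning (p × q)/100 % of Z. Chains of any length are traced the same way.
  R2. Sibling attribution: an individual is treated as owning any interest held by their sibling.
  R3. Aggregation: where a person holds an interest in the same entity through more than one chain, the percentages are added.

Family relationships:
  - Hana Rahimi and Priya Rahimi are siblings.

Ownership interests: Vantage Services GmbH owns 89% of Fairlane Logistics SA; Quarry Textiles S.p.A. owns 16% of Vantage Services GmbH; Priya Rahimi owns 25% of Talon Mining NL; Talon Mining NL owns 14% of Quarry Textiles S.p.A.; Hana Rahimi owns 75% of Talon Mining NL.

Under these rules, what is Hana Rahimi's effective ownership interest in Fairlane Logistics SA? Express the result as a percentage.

By sibling attribution (R2), Hana Rahimi is treated as also owning Priya Rahimi's interest in Talon Mining NL, giving 75% + 25% = 100%.
Chain via Talon Mining NL → Quarry Textiles S.p.A. → Vantage Services GmbH (R1): 100% × 14% × 16% × 89% = 1.9936% of Fairlane Logistics SA.

1.9936%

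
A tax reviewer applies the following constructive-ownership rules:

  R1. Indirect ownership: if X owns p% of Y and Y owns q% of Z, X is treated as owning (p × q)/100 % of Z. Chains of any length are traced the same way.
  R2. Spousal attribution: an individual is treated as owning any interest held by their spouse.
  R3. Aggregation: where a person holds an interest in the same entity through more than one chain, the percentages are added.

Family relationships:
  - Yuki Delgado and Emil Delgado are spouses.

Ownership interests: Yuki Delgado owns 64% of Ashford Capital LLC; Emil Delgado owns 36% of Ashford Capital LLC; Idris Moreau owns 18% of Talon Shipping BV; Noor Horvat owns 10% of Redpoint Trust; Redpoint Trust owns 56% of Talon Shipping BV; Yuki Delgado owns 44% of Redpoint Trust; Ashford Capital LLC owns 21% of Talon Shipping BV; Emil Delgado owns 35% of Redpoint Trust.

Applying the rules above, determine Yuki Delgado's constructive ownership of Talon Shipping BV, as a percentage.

By spousal attribution (R2), Yuki Delgado is treated as also owning Emil Delgado's interest in Redpoint Trust, giving 44% + 35% = 79%.
By spousal attribution (R2), Yuki Delgado is treated as also owning Emil Delgado's interest in Ashford Capital LLC, giving 64% + 36% = 100%.
Chain via Redpoint Trust (R1): 79% × 56% = 44.24% of Talon Shipping BV.
Chain via Ashford Capital LLC (R1): 100% × 21% = 21% of Talon Shipping BV.
Aggregating (R3): 44.24% + 21% = 65.24%.

65.24%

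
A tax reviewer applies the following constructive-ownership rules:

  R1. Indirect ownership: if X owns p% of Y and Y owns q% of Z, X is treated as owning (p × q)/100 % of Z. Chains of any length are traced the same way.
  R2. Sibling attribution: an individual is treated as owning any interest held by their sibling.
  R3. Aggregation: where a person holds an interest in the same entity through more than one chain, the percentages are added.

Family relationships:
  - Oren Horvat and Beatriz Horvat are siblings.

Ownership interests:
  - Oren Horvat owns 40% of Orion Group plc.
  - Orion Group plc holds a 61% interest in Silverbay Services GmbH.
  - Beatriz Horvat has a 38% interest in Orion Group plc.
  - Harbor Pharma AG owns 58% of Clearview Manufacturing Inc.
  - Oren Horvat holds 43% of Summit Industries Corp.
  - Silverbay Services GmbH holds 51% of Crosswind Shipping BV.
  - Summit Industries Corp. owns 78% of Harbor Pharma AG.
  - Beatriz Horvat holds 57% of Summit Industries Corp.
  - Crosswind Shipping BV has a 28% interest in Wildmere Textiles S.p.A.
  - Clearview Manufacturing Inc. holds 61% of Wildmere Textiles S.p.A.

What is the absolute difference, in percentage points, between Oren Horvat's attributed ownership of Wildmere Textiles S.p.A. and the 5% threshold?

By sibling attribution (R2), Oren Horvat is treated as also owning Beatriz Horvat's interest in Orion Group plc, giving 40% + 38% = 78%.
By sibling attribution (R2), Oren Horvat is treated as also owning Beatriz Horvat's interest in Summit Industries Corp, giving 43% + 57% = 100%.
Chain via Orion Group plc → Silverbay Services GmbH → Crosswind Shipping BV (R1): 78% × 61% × 51% × 28% = 6.794424% of Wildmere Textiles S.p.A.
Chain via Summit Industries Corp. → Harbor Pharma AG → Clearview Manufacturing Inc. (R1): 100% × 78% × 58% × 61% = 27.5964% of Wildmere Textiles S.p.A.
Aggregating (R3): 6.794424% + 27.5964% = 34.390824%.
34.390824% exceeds the 5% threshold by 29.390824 percentage points.

29.390824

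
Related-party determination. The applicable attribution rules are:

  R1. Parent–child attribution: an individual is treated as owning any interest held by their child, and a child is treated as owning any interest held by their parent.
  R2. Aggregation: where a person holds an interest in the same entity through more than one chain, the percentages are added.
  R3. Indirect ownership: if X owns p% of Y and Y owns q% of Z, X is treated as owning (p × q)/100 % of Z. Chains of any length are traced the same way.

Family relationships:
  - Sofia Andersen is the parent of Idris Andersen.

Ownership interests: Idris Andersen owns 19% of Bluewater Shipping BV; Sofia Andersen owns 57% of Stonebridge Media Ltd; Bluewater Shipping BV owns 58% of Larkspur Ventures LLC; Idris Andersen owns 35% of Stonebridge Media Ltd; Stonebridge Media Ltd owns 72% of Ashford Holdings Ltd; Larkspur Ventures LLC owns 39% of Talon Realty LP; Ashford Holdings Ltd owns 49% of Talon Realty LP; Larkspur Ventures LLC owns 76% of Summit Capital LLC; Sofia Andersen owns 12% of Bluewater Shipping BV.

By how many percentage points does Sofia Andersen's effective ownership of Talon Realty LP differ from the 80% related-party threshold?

By parent–child attribution (R1), Sofia Andersen is treated as also owning Idris Andersen's interest in Stonebridge Media Ltd, giving 57% + 35% = 92%.
By parent–child attribution (R1), Sofia Andersen is treated as also owning Idris Andersen's interest in Bluewater Shipping BV, giving 12% + 19% = 31%.
Chain via Stonebridge Media Ltd → Ashford Holdings Ltd (R3): 92% × 72% × 49% = 32.4576% of Talon Realty LP.
Chain via Bluewater Shipping BV → Larkspur Ventures LLC (R3): 31% × 58% × 39% = 7.0122% of Talon Realty LP.
Aggregating (R2): 32.4576% + 7.0122% = 39.4698%.
39.4698% falls short of the 80% threshold by 40.5302 percentage points.

40.5302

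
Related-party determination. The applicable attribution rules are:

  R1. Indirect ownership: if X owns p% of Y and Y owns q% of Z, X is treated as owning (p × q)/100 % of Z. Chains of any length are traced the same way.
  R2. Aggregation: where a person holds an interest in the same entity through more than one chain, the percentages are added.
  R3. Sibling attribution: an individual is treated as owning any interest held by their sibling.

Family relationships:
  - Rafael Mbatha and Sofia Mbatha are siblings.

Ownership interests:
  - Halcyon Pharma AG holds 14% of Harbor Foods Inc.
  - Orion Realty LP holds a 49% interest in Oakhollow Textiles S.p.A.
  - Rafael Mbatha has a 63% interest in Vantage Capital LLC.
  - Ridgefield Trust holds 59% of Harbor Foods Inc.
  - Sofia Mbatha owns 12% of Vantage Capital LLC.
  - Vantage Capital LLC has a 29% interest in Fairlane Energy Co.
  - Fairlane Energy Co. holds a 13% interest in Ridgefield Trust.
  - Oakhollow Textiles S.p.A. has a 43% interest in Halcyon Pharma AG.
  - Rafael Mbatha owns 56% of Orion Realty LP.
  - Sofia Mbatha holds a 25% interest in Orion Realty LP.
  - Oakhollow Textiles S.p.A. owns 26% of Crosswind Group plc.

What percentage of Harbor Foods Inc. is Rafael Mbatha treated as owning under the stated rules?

By sibling attribution (R3), Rafael Mbatha is treated as also owning Sofia Mbatha's interest in Orion Realty LP, giving 56% + 25% = 81%.
By sibling attribution (R3), Rafael Mbatha is treated as also owning Sofia Mbatha's interest in Vantage Capital LLC, giving 63% + 12% = 75%.
Chain via Orion Realty LP → Oakhollow Textiles S.p.A. → Halcyon Pharma AG (R1): 81% × 49% × 43% × 14% = 2.389338% of Harbor Foods Inc.
Chain via Vantage Capital LLC → Fairlane Energy Co. → Ridgefield Trust (R1): 75% × 29% × 13% × 59% = 1.668225% of Harbor Foods Inc.
Aggregating (R2): 2.389338% + 1.668225% = 4.057563%.

4.057563%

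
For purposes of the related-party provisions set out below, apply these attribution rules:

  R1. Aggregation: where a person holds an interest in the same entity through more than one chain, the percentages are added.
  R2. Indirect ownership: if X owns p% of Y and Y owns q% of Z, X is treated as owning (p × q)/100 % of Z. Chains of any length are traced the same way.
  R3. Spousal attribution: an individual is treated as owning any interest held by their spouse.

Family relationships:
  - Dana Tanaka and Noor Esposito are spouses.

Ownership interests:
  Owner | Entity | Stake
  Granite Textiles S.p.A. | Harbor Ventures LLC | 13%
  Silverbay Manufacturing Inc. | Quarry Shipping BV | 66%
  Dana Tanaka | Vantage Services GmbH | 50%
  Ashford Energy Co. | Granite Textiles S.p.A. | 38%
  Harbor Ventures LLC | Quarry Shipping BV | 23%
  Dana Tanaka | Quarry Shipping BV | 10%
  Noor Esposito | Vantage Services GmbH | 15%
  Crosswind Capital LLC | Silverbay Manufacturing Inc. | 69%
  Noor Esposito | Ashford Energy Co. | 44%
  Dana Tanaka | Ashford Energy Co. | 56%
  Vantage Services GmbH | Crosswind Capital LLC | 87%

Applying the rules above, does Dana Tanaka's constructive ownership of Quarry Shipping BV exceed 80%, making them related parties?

No

By spousal attribution (R3), Dana Tanaka is treated as also owning Noor Esposito's interest in Vantage Services GmbH, giving 50% + 15% = 65%.
By spousal attribution (R3), Dana Tanaka is treated as also owning Noor Esposito's interest in Ashford Energy Co, giving 56% + 44% = 100%.
Chain via Vantage Services GmbH → Crosswind Capital LLC → Silverbay Manufacturing Inc. (R2): 65% × 87% × 69% × 66% = 25.75287% of Quarry Shipping BV.
Chain via Ashford Energy Co. → Granite Textiles S.p.A. → Harbor Ventures LLC (R2): 100% × 38% × 13% × 23% = 1.1362% of Quarry Shipping BV.
Direct interest in Quarry Shipping BV: 10%.
Aggregating (R1): 25.75287% + 1.1362% + 10% = 36.88907%.
36.88907% does not exceed the 80% threshold, so Dana is not a related party to Quarry Shipping BV.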